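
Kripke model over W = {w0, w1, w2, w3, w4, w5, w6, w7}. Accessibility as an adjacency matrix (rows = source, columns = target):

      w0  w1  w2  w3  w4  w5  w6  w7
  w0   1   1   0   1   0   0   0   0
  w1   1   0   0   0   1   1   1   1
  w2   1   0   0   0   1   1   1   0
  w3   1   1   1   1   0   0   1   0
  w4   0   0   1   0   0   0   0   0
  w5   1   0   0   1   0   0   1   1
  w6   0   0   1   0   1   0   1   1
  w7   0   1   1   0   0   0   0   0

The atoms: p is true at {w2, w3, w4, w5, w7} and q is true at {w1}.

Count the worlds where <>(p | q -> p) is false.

0

w0: successors {w0, w1, w3}; p | q -> p there: w0:T, w1:F, w3:T. ✓
w1: successors {w0, w4, w5, w6, w7}; p | q -> p there: w0:T, w4:T, w5:T, w6:T, w7:T. ✓
w2: successors {w0, w4, w5, w6}; p | q -> p there: w0:T, w4:T, w5:T, w6:T. ✓
w3: successors {w0, w1, w2, w3, w6}; p | q -> p there: w0:T, w1:F, w2:T, w3:T, w6:T. ✓
w4: successors {w2}; p | q -> p there: w2:T. ✓
w5: successors {w0, w3, w6, w7}; p | q -> p there: w0:T, w3:T, w6:T, w7:T. ✓
w6: successors {w2, w4, w6, w7}; p | q -> p there: w2:T, w4:T, w6:T, w7:T. ✓
w7: successors {w1, w2}; p | q -> p there: w1:F, w2:T. ✓
Satisfying worlds: {w0, w1, w2, w3, w4, w5, w6, w7}.
So <>(p | q -> p) fails at the other 0 worlds.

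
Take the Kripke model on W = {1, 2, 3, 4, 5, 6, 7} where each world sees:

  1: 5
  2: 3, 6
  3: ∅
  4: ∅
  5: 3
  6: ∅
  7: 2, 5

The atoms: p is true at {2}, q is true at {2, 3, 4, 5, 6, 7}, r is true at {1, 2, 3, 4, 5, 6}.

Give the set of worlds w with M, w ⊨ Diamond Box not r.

{2, 5}

1: successors {5}; Box not r there: 5:F. ✗
2: successors {3, 6}; Box not r there: 3:T, 6:T. ✓
3: no successors, so Diamond Box not r fails. ✗
4: no successors, so Diamond Box not r fails. ✗
5: successors {3}; Box not r there: 3:T. ✓
6: no successors, so Diamond Box not r fails. ✗
7: successors {2, 5}; Box not r there: 2:F, 5:F. ✗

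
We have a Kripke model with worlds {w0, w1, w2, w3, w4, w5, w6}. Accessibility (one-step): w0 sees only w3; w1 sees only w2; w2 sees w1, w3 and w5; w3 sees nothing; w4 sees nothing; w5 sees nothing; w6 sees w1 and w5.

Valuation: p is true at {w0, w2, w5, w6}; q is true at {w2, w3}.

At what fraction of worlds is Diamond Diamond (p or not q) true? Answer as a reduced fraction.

w0: successors {w3}; Diamond (p or not q) there: w3:F. ✗
w1: successors {w2}; Diamond (p or not q) there: w2:T. ✓
w2: successors {w1, w3, w5}; Diamond (p or not q) there: w1:T, w3:F, w5:F. ✓
w3: no successors, so Diamond Diamond (p or not q) fails. ✗
w4: no successors, so Diamond Diamond (p or not q) fails. ✗
w5: no successors, so Diamond Diamond (p or not q) fails. ✗
w6: successors {w1, w5}; Diamond (p or not q) there: w1:T, w5:F. ✓
That's 3 of 7 worlds, so 3/7.

3/7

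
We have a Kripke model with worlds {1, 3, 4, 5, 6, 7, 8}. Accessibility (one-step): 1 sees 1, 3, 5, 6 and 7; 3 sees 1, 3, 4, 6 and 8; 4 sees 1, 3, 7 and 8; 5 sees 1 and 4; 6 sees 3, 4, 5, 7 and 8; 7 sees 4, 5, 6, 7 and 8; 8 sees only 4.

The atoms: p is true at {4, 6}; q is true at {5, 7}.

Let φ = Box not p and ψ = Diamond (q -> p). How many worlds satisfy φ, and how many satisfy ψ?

For Box not p:
1: successors {1, 3, 5, 6, 7}; not p there: 1:T, 3:T, 5:T, 6:F, 7:T. ✗
3: successors {1, 3, 4, 6, 8}; not p there: 1:T, 3:T, 4:F, 6:F, 8:T. ✗
4: successors {1, 3, 7, 8}; not p there: 1:T, 3:T, 7:T, 8:T. ✓
5: successors {1, 4}; not p there: 1:T, 4:F. ✗
6: successors {3, 4, 5, 7, 8}; not p there: 3:T, 4:F, 5:T, 7:T, 8:T. ✗
7: successors {4, 5, 6, 7, 8}; not p there: 4:F, 5:T, 6:F, 7:T, 8:T. ✗
8: successors {4}; not p there: 4:F. ✗
— 1 world.
For Diamond (q -> p):
1: successors {1, 3, 5, 6, 7}; q -> p there: 1:T, 3:T, 5:F, 6:T, 7:F. ✓
3: successors {1, 3, 4, 6, 8}; q -> p there: 1:T, 3:T, 4:T, 6:T, 8:T. ✓
4: successors {1, 3, 7, 8}; q -> p there: 1:T, 3:T, 7:F, 8:T. ✓
5: successors {1, 4}; q -> p there: 1:T, 4:T. ✓
6: successors {3, 4, 5, 7, 8}; q -> p there: 3:T, 4:T, 5:F, 7:F, 8:T. ✓
7: successors {4, 5, 6, 7, 8}; q -> p there: 4:T, 5:F, 6:T, 7:F, 8:T. ✓
8: successors {4}; q -> p there: 4:T. ✓
— 7 worlds.

1 and 7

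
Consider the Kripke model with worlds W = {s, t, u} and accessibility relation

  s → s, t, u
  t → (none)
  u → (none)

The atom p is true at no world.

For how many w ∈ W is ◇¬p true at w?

s: successors {s, t, u}; ¬p there: s:T, t:T, u:T. ✓
t: no successors, so ◇¬p fails. ✗
u: no successors, so ◇¬p fails. ✗
Satisfying worlds: {s}.

1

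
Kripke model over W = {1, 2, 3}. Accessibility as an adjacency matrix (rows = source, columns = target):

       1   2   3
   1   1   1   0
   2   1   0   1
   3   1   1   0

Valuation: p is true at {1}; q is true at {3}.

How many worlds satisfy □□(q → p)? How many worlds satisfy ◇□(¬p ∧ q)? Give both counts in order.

For □□(q → p):
1: successors {1, 2}; □(q → p) there: 1:T, 2:F. ✗
2: successors {1, 3}; □(q → p) there: 1:T, 3:T. ✓
3: successors {1, 2}; □(q → p) there: 1:T, 2:F. ✗
— 1 world.
For ◇□(¬p ∧ q):
1: successors {1, 2}; □(¬p ∧ q) there: 1:F, 2:F. ✗
2: successors {1, 3}; □(¬p ∧ q) there: 1:F, 3:F. ✗
3: successors {1, 2}; □(¬p ∧ q) there: 1:F, 2:F. ✗
— 0 worlds.

1 and 0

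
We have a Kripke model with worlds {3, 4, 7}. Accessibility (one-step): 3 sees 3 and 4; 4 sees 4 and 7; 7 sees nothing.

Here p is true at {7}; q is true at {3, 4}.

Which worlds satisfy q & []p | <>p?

{4}

3: q & []p is F, <>p is F. ✗
4: q & []p is F, <>p is T. ✓
7: q & []p is F, <>p is F. ✗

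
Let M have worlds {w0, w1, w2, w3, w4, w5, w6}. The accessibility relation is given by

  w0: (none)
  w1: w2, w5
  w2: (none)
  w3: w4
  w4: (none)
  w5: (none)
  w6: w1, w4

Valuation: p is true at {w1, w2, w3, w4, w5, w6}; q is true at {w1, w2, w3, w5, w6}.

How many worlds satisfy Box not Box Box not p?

4

w0: no successors, so Box not Box Box not p holds vacuously. ✓
w1: successors {w2, w5}; not Box Box not p there: w2:F, w5:F. ✗
w2: no successors, so Box not Box Box not p holds vacuously. ✓
w3: successors {w4}; not Box Box not p there: w4:F. ✗
w4: no successors, so Box not Box Box not p holds vacuously. ✓
w5: no successors, so Box not Box Box not p holds vacuously. ✓
w6: successors {w1, w4}; not Box Box not p there: w1:F, w4:F. ✗
Satisfying worlds: {w0, w2, w4, w5}.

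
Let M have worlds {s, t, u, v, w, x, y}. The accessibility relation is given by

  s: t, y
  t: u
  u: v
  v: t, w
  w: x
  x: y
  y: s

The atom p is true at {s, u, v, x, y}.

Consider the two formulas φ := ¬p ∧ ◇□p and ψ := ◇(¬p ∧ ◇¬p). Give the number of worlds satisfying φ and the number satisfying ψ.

For ¬p ∧ ◇□p:
s: ¬p is F, ◇□p is T. ✗
t: ¬p is T, ◇□p is T. ✓
u: ¬p is F, ◇□p is F. ✗
v: ¬p is F, ◇□p is T. ✗
w: ¬p is T, ◇□p is T. ✓
x: ¬p is F, ◇□p is T. ✗
y: ¬p is F, ◇□p is F. ✗
— 2 worlds.
For ◇(¬p ∧ ◇¬p):
s: successors {t, y}; ¬p ∧ ◇¬p there: t:F, y:F. ✗
t: successors {u}; ¬p ∧ ◇¬p there: u:F. ✗
u: successors {v}; ¬p ∧ ◇¬p there: v:F. ✗
v: successors {t, w}; ¬p ∧ ◇¬p there: t:F, w:F. ✗
w: successors {x}; ¬p ∧ ◇¬p there: x:F. ✗
x: successors {y}; ¬p ∧ ◇¬p there: y:F. ✗
y: successors {s}; ¬p ∧ ◇¬p there: s:F. ✗
— 0 worlds.

2 and 0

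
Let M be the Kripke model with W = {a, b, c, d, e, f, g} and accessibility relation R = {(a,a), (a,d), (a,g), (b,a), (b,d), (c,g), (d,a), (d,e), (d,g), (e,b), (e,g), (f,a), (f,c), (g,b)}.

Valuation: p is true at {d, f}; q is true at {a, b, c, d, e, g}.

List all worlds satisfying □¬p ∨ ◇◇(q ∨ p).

a: □¬p is F, ◇◇(q ∨ p) is T. ✓
b: □¬p is F, ◇◇(q ∨ p) is T. ✓
c: □¬p is T, ◇◇(q ∨ p) is T. ✓
d: □¬p is T, ◇◇(q ∨ p) is T. ✓
e: □¬p is T, ◇◇(q ∨ p) is T. ✓
f: □¬p is T, ◇◇(q ∨ p) is T. ✓
g: □¬p is T, ◇◇(q ∨ p) is T. ✓

{a, b, c, d, e, f, g}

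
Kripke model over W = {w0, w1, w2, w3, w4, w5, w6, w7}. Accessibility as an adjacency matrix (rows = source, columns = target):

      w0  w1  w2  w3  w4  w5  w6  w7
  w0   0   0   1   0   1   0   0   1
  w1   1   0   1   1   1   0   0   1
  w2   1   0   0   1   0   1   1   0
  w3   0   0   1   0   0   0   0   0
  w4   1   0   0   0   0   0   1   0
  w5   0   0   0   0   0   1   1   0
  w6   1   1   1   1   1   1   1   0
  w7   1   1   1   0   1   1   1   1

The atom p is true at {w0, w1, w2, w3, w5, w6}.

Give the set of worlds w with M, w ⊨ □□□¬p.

∅

w0: successors {w2, w4, w7}; □□¬p there: w2:F, w4:F, w7:F. ✗
w1: successors {w0, w2, w3, w4, w7}; □□¬p there: w0:F, w2:F, w3:F, w4:F, w7:F. ✗
w2: successors {w0, w3, w5, w6}; □□¬p there: w0:F, w3:F, w5:F, w6:F. ✗
w3: successors {w2}; □□¬p there: w2:F. ✗
w4: successors {w0, w6}; □□¬p there: w0:F, w6:F. ✗
w5: successors {w5, w6}; □□¬p there: w5:F, w6:F. ✗
w6: successors {w0, w1, w2, w3, w4, w5, w6}; □□¬p there: w0:F, w1:F, w2:F, w3:F, w4:F, w5:F, w6:F. ✗
w7: successors {w0, w1, w2, w4, w5, w6, w7}; □□¬p there: w0:F, w1:F, w2:F, w4:F, w5:F, w6:F, w7:F. ✗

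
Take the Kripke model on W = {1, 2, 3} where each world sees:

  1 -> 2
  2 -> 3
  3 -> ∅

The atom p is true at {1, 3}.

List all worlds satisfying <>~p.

1: successors {2}; ~p there: 2:T. ✓
2: successors {3}; ~p there: 3:F. ✗
3: no successors, so <>~p fails. ✗

{1}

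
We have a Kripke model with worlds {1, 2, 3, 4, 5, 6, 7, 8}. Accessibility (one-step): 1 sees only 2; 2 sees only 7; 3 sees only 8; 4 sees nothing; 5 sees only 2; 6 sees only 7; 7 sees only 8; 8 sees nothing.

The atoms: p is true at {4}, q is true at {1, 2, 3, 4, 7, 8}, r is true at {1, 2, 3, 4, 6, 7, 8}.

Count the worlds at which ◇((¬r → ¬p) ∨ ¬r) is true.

6

1: successors {2}; (¬r → ¬p) ∨ ¬r there: 2:T. ✓
2: successors {7}; (¬r → ¬p) ∨ ¬r there: 7:T. ✓
3: successors {8}; (¬r → ¬p) ∨ ¬r there: 8:T. ✓
4: no successors, so ◇((¬r → ¬p) ∨ ¬r) fails. ✗
5: successors {2}; (¬r → ¬p) ∨ ¬r there: 2:T. ✓
6: successors {7}; (¬r → ¬p) ∨ ¬r there: 7:T. ✓
7: successors {8}; (¬r → ¬p) ∨ ¬r there: 8:T. ✓
8: no successors, so ◇((¬r → ¬p) ∨ ¬r) fails. ✗
Satisfying worlds: {1, 2, 3, 5, 6, 7}.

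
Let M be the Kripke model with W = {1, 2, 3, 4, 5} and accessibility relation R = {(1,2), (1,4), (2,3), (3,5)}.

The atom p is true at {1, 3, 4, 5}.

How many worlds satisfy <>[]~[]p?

2

1: successors {2, 4}; []~[]p there: 2:F, 4:T. ✓
2: successors {3}; []~[]p there: 3:F. ✗
3: successors {5}; []~[]p there: 5:T. ✓
4: no successors, so <>[]~[]p fails. ✗
5: no successors, so <>[]~[]p fails. ✗
Satisfying worlds: {1, 3}.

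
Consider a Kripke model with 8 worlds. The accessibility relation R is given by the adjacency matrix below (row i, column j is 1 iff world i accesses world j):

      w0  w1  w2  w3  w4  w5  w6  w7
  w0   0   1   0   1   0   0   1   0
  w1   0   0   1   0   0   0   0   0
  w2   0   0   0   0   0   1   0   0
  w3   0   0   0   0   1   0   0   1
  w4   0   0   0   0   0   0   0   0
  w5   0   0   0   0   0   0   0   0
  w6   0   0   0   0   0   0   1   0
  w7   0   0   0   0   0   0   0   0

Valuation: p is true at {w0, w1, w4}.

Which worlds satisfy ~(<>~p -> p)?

w0: <>~p -> p is T. ✗
w1: <>~p -> p is T. ✗
w2: <>~p -> p is F. ✓
w3: <>~p -> p is F. ✓
w4: <>~p -> p is T. ✗
w5: <>~p -> p is T. ✗
w6: <>~p -> p is F. ✓
w7: <>~p -> p is T. ✗

{w2, w3, w6}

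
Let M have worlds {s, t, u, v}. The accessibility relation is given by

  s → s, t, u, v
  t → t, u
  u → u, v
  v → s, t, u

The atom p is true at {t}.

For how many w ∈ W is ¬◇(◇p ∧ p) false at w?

s: ◇(◇p ∧ p) is T. ✗
t: ◇(◇p ∧ p) is T. ✗
u: ◇(◇p ∧ p) is F. ✓
v: ◇(◇p ∧ p) is T. ✗
Satisfying worlds: {u}.
So ¬◇(◇p ∧ p) fails at the other 3 worlds.

3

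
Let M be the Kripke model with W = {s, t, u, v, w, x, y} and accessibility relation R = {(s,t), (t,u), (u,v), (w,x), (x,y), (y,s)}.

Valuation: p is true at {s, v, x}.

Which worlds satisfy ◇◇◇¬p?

{x, y}

s: successors {t}; ◇◇¬p there: t:F. ✗
t: successors {u}; ◇◇¬p there: u:F. ✗
u: successors {v}; ◇◇¬p there: v:F. ✗
v: no successors, so ◇◇◇¬p fails. ✗
w: successors {x}; ◇◇¬p there: x:F. ✗
x: successors {y}; ◇◇¬p there: y:T. ✓
y: successors {s}; ◇◇¬p there: s:T. ✓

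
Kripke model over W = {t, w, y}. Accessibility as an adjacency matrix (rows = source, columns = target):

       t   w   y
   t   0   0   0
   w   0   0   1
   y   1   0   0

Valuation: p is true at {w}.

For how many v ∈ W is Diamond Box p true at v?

1

t: no successors, so Diamond Box p fails. ✗
w: successors {y}; Box p there: y:F. ✗
y: successors {t}; Box p there: t:T. ✓
Satisfying worlds: {y}.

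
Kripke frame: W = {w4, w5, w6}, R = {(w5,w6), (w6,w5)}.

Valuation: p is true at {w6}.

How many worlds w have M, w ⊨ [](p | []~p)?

2

w4: no successors, so [](p | []~p) holds vacuously. ✓
w5: successors {w6}; p | []~p there: w6:T. ✓
w6: successors {w5}; p | []~p there: w5:F. ✗
Satisfying worlds: {w4, w5}.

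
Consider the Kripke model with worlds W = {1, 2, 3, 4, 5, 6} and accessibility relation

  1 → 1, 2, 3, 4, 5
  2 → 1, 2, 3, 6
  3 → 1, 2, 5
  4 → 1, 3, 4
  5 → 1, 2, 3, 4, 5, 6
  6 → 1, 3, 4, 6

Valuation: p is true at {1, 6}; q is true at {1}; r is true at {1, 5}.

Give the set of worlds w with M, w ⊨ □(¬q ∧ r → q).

1: successors {1, 2, 3, 4, 5}; ¬q ∧ r → q there: 1:T, 2:T, 3:T, 4:T, 5:F. ✗
2: successors {1, 2, 3, 6}; ¬q ∧ r → q there: 1:T, 2:T, 3:T, 6:T. ✓
3: successors {1, 2, 5}; ¬q ∧ r → q there: 1:T, 2:T, 5:F. ✗
4: successors {1, 3, 4}; ¬q ∧ r → q there: 1:T, 3:T, 4:T. ✓
5: successors {1, 2, 3, 4, 5, 6}; ¬q ∧ r → q there: 1:T, 2:T, 3:T, 4:T, 5:F, 6:T. ✗
6: successors {1, 3, 4, 6}; ¬q ∧ r → q there: 1:T, 3:T, 4:T, 6:T. ✓

{2, 4, 6}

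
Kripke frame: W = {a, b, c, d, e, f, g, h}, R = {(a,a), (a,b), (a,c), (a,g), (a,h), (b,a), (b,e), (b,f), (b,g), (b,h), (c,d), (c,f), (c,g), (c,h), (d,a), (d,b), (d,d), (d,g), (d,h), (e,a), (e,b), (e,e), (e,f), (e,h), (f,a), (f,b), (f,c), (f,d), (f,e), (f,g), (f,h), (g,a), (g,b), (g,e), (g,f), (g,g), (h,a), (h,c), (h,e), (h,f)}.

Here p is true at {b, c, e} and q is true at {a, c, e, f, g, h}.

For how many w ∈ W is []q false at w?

6

a: successors {a, b, c, g, h}; q there: a:T, b:F, c:T, g:T, h:T. ✗
b: successors {a, e, f, g, h}; q there: a:T, e:T, f:T, g:T, h:T. ✓
c: successors {d, f, g, h}; q there: d:F, f:T, g:T, h:T. ✗
d: successors {a, b, d, g, h}; q there: a:T, b:F, d:F, g:T, h:T. ✗
e: successors {a, b, e, f, h}; q there: a:T, b:F, e:T, f:T, h:T. ✗
f: successors {a, b, c, d, e, g, h}; q there: a:T, b:F, c:T, d:F, e:T, g:T, h:T. ✗
g: successors {a, b, e, f, g}; q there: a:T, b:F, e:T, f:T, g:T. ✗
h: successors {a, c, e, f}; q there: a:T, c:T, e:T, f:T. ✓
Satisfying worlds: {b, h}.
So []q fails at the other 6 worlds.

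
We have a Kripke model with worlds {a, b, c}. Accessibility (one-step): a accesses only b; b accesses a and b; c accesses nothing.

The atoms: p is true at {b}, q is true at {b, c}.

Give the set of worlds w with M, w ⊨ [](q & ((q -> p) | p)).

{a, c}

a: successors {b}; q & ((q -> p) | p) there: b:T. ✓
b: successors {a, b}; q & ((q -> p) | p) there: a:F, b:T. ✗
c: no successors, so [](q & ((q -> p) | p)) holds vacuously. ✓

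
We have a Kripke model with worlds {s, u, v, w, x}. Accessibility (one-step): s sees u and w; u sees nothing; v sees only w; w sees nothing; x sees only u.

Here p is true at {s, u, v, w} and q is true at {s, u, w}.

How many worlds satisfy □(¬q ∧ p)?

2

s: successors {u, w}; ¬q ∧ p there: u:F, w:F. ✗
u: no successors, so □(¬q ∧ p) holds vacuously. ✓
v: successors {w}; ¬q ∧ p there: w:F. ✗
w: no successors, so □(¬q ∧ p) holds vacuously. ✓
x: successors {u}; ¬q ∧ p there: u:F. ✗
Satisfying worlds: {u, w}.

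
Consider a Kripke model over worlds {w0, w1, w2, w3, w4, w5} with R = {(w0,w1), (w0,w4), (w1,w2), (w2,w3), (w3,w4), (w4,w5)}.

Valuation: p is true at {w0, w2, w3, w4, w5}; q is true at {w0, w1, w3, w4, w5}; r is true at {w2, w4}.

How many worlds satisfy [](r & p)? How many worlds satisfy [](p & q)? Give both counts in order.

For [](r & p):
w0: successors {w1, w4}; r & p there: w1:F, w4:T. ✗
w1: successors {w2}; r & p there: w2:T. ✓
w2: successors {w3}; r & p there: w3:F. ✗
w3: successors {w4}; r & p there: w4:T. ✓
w4: successors {w5}; r & p there: w5:F. ✗
w5: no successors, so [](r & p) holds vacuously. ✓
— 3 worlds.
For [](p & q):
w0: successors {w1, w4}; p & q there: w1:F, w4:T. ✗
w1: successors {w2}; p & q there: w2:F. ✗
w2: successors {w3}; p & q there: w3:T. ✓
w3: successors {w4}; p & q there: w4:T. ✓
w4: successors {w5}; p & q there: w5:T. ✓
w5: no successors, so [](p & q) holds vacuously. ✓
— 4 worlds.

3 and 4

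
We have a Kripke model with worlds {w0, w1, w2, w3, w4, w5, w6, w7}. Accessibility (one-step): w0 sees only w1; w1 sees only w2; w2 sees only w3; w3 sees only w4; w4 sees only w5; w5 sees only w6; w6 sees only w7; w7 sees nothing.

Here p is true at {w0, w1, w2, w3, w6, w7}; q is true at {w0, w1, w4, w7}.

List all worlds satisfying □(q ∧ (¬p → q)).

{w0, w3, w6, w7}

w0: successors {w1}; q ∧ (¬p → q) there: w1:T. ✓
w1: successors {w2}; q ∧ (¬p → q) there: w2:F. ✗
w2: successors {w3}; q ∧ (¬p → q) there: w3:F. ✗
w3: successors {w4}; q ∧ (¬p → q) there: w4:T. ✓
w4: successors {w5}; q ∧ (¬p → q) there: w5:F. ✗
w5: successors {w6}; q ∧ (¬p → q) there: w6:F. ✗
w6: successors {w7}; q ∧ (¬p → q) there: w7:T. ✓
w7: no successors, so □(q ∧ (¬p → q)) holds vacuously. ✓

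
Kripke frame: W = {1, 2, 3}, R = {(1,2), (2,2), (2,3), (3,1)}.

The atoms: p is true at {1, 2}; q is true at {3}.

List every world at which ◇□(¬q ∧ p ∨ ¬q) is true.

1: successors {2}; □(¬q ∧ p ∨ ¬q) there: 2:F. ✗
2: successors {2, 3}; □(¬q ∧ p ∨ ¬q) there: 2:F, 3:T. ✓
3: successors {1}; □(¬q ∧ p ∨ ¬q) there: 1:T. ✓

{2, 3}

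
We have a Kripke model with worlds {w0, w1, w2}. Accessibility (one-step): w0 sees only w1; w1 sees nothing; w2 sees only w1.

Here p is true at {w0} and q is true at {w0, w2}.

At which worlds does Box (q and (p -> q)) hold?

{w1}

w0: successors {w1}; q and (p -> q) there: w1:F. ✗
w1: no successors, so Box (q and (p -> q)) holds vacuously. ✓
w2: successors {w1}; q and (p -> q) there: w1:F. ✗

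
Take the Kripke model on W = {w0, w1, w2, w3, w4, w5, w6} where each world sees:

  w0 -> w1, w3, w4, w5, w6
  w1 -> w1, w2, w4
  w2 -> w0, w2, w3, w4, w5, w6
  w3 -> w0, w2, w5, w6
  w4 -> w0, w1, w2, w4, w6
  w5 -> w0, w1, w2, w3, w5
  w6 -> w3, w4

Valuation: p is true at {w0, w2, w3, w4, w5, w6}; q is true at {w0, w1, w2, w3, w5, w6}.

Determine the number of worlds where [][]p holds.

0

w0: successors {w1, w3, w4, w5, w6}; []p there: w1:F, w3:T, w4:F, w5:F, w6:T. ✗
w1: successors {w1, w2, w4}; []p there: w1:F, w2:T, w4:F. ✗
w2: successors {w0, w2, w3, w4, w5, w6}; []p there: w0:F, w2:T, w3:T, w4:F, w5:F, w6:T. ✗
w3: successors {w0, w2, w5, w6}; []p there: w0:F, w2:T, w5:F, w6:T. ✗
w4: successors {w0, w1, w2, w4, w6}; []p there: w0:F, w1:F, w2:T, w4:F, w6:T. ✗
w5: successors {w0, w1, w2, w3, w5}; []p there: w0:F, w1:F, w2:T, w3:T, w5:F. ✗
w6: successors {w3, w4}; []p there: w3:T, w4:F. ✗
Satisfying worlds: ∅.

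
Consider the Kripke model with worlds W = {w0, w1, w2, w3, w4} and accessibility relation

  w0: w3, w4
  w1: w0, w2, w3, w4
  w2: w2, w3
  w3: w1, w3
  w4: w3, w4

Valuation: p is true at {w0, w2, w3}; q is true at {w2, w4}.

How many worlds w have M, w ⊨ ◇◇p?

5

w0: successors {w3, w4}; ◇p there: w3:T, w4:T. ✓
w1: successors {w0, w2, w3, w4}; ◇p there: w0:T, w2:T, w3:T, w4:T. ✓
w2: successors {w2, w3}; ◇p there: w2:T, w3:T. ✓
w3: successors {w1, w3}; ◇p there: w1:T, w3:T. ✓
w4: successors {w3, w4}; ◇p there: w3:T, w4:T. ✓
Satisfying worlds: {w0, w1, w2, w3, w4}.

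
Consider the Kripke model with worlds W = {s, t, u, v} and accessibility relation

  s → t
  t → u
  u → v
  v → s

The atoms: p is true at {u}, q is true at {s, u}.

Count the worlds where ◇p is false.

3

s: successors {t}; p there: t:F. ✗
t: successors {u}; p there: u:T. ✓
u: successors {v}; p there: v:F. ✗
v: successors {s}; p there: s:F. ✗
Satisfying worlds: {t}.
So ◇p fails at the other 3 worlds.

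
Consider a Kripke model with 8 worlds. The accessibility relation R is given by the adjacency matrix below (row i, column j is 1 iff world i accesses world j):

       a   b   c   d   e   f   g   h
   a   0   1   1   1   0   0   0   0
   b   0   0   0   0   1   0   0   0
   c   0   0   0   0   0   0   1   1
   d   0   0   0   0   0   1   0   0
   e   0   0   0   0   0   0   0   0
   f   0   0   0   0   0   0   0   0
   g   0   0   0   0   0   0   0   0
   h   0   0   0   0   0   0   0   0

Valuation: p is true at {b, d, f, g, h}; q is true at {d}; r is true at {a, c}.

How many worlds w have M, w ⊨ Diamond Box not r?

4

a: successors {b, c, d}; Box not r there: b:T, c:T, d:T. ✓
b: successors {e}; Box not r there: e:T. ✓
c: successors {g, h}; Box not r there: g:T, h:T. ✓
d: successors {f}; Box not r there: f:T. ✓
e: no successors, so Diamond Box not r fails. ✗
f: no successors, so Diamond Box not r fails. ✗
g: no successors, so Diamond Box not r fails. ✗
h: no successors, so Diamond Box not r fails. ✗
Satisfying worlds: {a, b, c, d}.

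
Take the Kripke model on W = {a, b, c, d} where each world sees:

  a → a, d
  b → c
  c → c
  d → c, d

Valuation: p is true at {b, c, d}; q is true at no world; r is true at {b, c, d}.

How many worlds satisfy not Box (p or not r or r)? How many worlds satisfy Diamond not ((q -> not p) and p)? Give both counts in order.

0 and 1

For not Box (p or not r or r):
a: Box (p or not r or r) is T. ✗
b: Box (p or not r or r) is T. ✗
c: Box (p or not r or r) is T. ✗
d: Box (p or not r or r) is T. ✗
— 0 worlds.
For Diamond not ((q -> not p) and p):
a: successors {a, d}; not ((q -> not p) and p) there: a:T, d:F. ✓
b: successors {c}; not ((q -> not p) and p) there: c:F. ✗
c: successors {c}; not ((q -> not p) and p) there: c:F. ✗
d: successors {c, d}; not ((q -> not p) and p) there: c:F, d:F. ✗
— 1 world.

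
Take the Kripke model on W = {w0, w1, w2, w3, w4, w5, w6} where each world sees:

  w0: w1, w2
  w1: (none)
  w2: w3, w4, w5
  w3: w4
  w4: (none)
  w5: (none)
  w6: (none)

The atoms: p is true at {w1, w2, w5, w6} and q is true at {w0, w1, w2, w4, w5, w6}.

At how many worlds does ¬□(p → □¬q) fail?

6

w0: □(p → □¬q) is F. ✓
w1: □(p → □¬q) is T. ✗
w2: □(p → □¬q) is T. ✗
w3: □(p → □¬q) is T. ✗
w4: □(p → □¬q) is T. ✗
w5: □(p → □¬q) is T. ✗
w6: □(p → □¬q) is T. ✗
Satisfying worlds: {w0}.
So ¬□(p → □¬q) fails at the other 6 worlds.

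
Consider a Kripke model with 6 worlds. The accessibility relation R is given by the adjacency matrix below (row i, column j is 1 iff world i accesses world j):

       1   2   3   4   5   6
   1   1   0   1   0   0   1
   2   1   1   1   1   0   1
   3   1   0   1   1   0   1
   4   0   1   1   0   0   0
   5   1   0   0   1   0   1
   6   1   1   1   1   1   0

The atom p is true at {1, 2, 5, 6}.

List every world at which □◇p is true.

{1, 2, 3, 4, 5, 6}

1: successors {1, 3, 6}; ◇p there: 1:T, 3:T, 6:T. ✓
2: successors {1, 2, 3, 4, 6}; ◇p there: 1:T, 2:T, 3:T, 4:T, 6:T. ✓
3: successors {1, 3, 4, 6}; ◇p there: 1:T, 3:T, 4:T, 6:T. ✓
4: successors {2, 3}; ◇p there: 2:T, 3:T. ✓
5: successors {1, 4, 6}; ◇p there: 1:T, 4:T, 6:T. ✓
6: successors {1, 2, 3, 4, 5}; ◇p there: 1:T, 2:T, 3:T, 4:T, 5:T. ✓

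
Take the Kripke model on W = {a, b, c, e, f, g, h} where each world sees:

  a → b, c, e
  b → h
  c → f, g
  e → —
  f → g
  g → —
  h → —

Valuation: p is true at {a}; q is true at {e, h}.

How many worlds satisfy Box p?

3

a: successors {b, c, e}; p there: b:F, c:F, e:F. ✗
b: successors {h}; p there: h:F. ✗
c: successors {f, g}; p there: f:F, g:F. ✗
e: no successors, so Box p holds vacuously. ✓
f: successors {g}; p there: g:F. ✗
g: no successors, so Box p holds vacuously. ✓
h: no successors, so Box p holds vacuously. ✓
Satisfying worlds: {e, g, h}.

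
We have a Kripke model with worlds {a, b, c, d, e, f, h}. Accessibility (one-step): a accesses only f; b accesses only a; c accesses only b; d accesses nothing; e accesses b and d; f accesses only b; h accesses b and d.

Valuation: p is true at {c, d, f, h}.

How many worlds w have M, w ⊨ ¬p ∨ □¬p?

6

a: ¬p is T, □¬p is F. ✓
b: ¬p is T, □¬p is T. ✓
c: ¬p is F, □¬p is T. ✓
d: ¬p is F, □¬p is T. ✓
e: ¬p is T, □¬p is F. ✓
f: ¬p is F, □¬p is T. ✓
h: ¬p is F, □¬p is F. ✗
Satisfying worlds: {a, b, c, d, e, f}.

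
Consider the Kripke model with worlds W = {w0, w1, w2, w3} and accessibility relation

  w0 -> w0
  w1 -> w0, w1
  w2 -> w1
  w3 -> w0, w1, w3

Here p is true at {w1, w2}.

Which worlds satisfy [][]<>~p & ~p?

{w0, w3}

w0: [][]<>~p is T, ~p is T. ✓
w1: [][]<>~p is T, ~p is F. ✗
w2: [][]<>~p is T, ~p is F. ✗
w3: [][]<>~p is T, ~p is T. ✓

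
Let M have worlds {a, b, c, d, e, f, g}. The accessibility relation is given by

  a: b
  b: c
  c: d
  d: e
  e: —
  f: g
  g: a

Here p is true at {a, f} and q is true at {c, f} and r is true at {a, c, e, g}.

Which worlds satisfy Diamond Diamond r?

a: successors {b}; Diamond r there: b:T. ✓
b: successors {c}; Diamond r there: c:F. ✗
c: successors {d}; Diamond r there: d:T. ✓
d: successors {e}; Diamond r there: e:F. ✗
e: no successors, so Diamond Diamond r fails. ✗
f: successors {g}; Diamond r there: g:T. ✓
g: successors {a}; Diamond r there: a:F. ✗

{a, c, f}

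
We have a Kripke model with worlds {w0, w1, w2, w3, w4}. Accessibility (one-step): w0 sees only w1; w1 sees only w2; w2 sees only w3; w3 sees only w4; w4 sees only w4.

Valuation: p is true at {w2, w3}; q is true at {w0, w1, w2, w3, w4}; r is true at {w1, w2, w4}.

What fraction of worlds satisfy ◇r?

w0: successors {w1}; r there: w1:T. ✓
w1: successors {w2}; r there: w2:T. ✓
w2: successors {w3}; r there: w3:F. ✗
w3: successors {w4}; r there: w4:T. ✓
w4: successors {w4}; r there: w4:T. ✓
That's 4 of 5 worlds, so 4/5.

4/5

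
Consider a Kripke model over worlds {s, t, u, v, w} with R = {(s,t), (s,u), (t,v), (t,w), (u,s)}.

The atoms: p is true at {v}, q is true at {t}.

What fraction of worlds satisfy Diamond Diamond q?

1/5

s: successors {t, u}; Diamond q there: t:F, u:F. ✗
t: successors {v, w}; Diamond q there: v:F, w:F. ✗
u: successors {s}; Diamond q there: s:T. ✓
v: no successors, so Diamond Diamond q fails. ✗
w: no successors, so Diamond Diamond q fails. ✗
That's 1 of 5 worlds, so 1/5.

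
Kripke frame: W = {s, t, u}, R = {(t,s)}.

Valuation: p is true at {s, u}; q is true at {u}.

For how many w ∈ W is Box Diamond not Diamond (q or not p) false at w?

s: no successors, so Box Diamond not Diamond (q or not p) holds vacuously. ✓
t: successors {s}; Diamond not Diamond (q or not p) there: s:F. ✗
u: no successors, so Box Diamond not Diamond (q or not p) holds vacuously. ✓
Satisfying worlds: {s, u}.
So Box Diamond not Diamond (q or not p) fails at the other 1 world.

1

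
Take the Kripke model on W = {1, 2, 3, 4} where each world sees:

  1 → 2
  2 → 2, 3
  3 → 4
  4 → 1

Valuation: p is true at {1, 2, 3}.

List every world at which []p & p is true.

1: []p is T, p is T. ✓
2: []p is T, p is T. ✓
3: []p is F, p is T. ✗
4: []p is T, p is F. ✗

{1, 2}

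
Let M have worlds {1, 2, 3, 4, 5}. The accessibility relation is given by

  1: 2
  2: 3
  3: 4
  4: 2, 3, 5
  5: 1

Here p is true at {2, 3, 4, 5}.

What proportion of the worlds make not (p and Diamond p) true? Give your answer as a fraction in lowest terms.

1: p and Diamond p is F. ✓
2: p and Diamond p is T. ✗
3: p and Diamond p is T. ✗
4: p and Diamond p is T. ✗
5: p and Diamond p is F. ✓
That's 2 of 5 worlds, so 2/5.

2/5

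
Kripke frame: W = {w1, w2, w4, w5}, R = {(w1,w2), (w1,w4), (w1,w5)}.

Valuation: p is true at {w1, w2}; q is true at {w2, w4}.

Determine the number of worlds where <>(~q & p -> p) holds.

1

w1: successors {w2, w4, w5}; ~q & p -> p there: w2:T, w4:T, w5:T. ✓
w2: no successors, so <>(~q & p -> p) fails. ✗
w4: no successors, so <>(~q & p -> p) fails. ✗
w5: no successors, so <>(~q & p -> p) fails. ✗
Satisfying worlds: {w1}.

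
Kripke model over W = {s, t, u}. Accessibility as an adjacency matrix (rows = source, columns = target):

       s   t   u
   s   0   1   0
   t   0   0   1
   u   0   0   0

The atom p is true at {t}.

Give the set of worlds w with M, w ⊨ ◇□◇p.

{t}

s: successors {t}; □◇p there: t:F. ✗
t: successors {u}; □◇p there: u:T. ✓
u: no successors, so ◇□◇p fails. ✗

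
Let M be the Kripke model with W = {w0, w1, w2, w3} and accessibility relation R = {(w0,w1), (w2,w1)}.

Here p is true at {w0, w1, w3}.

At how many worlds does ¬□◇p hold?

w0: □◇p is F. ✓
w1: □◇p is T. ✗
w2: □◇p is F. ✓
w3: □◇p is T. ✗
Satisfying worlds: {w0, w2}.

2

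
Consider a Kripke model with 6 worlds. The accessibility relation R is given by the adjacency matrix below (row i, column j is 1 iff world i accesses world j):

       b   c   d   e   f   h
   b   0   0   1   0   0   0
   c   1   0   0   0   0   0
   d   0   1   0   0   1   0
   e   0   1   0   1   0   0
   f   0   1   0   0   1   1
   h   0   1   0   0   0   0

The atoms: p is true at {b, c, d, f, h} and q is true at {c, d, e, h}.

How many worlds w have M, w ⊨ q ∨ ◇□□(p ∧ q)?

b: q is F, ◇□□(p ∧ q) is F. ✗
c: q is T, ◇□□(p ∧ q) is F. ✓
d: q is T, ◇□□(p ∧ q) is T. ✓
e: q is T, ◇□□(p ∧ q) is T. ✓
f: q is F, ◇□□(p ∧ q) is T. ✓
h: q is T, ◇□□(p ∧ q) is T. ✓
Satisfying worlds: {c, d, e, f, h}.

5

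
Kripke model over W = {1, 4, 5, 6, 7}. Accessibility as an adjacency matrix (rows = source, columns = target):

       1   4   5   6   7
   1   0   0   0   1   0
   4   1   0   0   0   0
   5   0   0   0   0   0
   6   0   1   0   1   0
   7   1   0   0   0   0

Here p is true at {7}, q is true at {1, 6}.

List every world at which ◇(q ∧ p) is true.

1: successors {6}; q ∧ p there: 6:F. ✗
4: successors {1}; q ∧ p there: 1:F. ✗
5: no successors, so ◇(q ∧ p) fails. ✗
6: successors {4, 6}; q ∧ p there: 4:F, 6:F. ✗
7: successors {1}; q ∧ p there: 1:F. ✗

∅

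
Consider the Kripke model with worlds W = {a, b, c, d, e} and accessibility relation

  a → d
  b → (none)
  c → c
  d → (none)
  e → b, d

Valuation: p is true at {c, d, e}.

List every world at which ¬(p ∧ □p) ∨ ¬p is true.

{a, b, e}

a: ¬(p ∧ □p) is T, ¬p is T. ✓
b: ¬(p ∧ □p) is T, ¬p is T. ✓
c: ¬(p ∧ □p) is F, ¬p is F. ✗
d: ¬(p ∧ □p) is F, ¬p is F. ✗
e: ¬(p ∧ □p) is T, ¬p is F. ✓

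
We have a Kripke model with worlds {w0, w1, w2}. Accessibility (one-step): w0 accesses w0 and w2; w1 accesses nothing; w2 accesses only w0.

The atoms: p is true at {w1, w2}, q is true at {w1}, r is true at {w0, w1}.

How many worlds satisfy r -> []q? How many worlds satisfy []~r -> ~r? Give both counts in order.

For r -> []q:
w0: r is T, []q is F. ✗
w1: r is T, []q is T. ✓
w2: r is F, []q is F. ✓
— 2 worlds.
For []~r -> ~r:
w0: []~r is F, ~r is F. ✓
w1: []~r is T, ~r is F. ✗
w2: []~r is F, ~r is T. ✓
— 2 worlds.

2 and 2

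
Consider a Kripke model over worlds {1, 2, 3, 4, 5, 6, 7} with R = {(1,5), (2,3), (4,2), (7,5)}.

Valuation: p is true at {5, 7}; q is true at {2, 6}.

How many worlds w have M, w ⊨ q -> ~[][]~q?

5

1: q is F, ~[][]~q is F. ✓
2: q is T, ~[][]~q is F. ✗
3: q is F, ~[][]~q is F. ✓
4: q is F, ~[][]~q is F. ✓
5: q is F, ~[][]~q is F. ✓
6: q is T, ~[][]~q is F. ✗
7: q is F, ~[][]~q is F. ✓
Satisfying worlds: {1, 3, 4, 5, 7}.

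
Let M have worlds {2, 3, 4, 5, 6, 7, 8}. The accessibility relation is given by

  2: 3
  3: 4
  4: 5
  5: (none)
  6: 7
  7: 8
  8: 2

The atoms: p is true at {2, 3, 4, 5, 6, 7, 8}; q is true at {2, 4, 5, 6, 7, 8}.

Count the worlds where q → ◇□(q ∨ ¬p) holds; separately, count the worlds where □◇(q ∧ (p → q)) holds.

For q → ◇□(q ∨ ¬p):
2: q is T, ◇□(q ∨ ¬p) is T. ✓
3: q is F, ◇□(q ∨ ¬p) is T. ✓
4: q is T, ◇□(q ∨ ¬p) is T. ✓
5: q is T, ◇□(q ∨ ¬p) is F. ✗
6: q is T, ◇□(q ∨ ¬p) is T. ✓
7: q is T, ◇□(q ∨ ¬p) is T. ✓
8: q is T, ◇□(q ∨ ¬p) is F. ✗
— 5 worlds.
For □◇(q ∧ (p → q)):
2: successors {3}; ◇(q ∧ (p → q)) there: 3:T. ✓
3: successors {4}; ◇(q ∧ (p → q)) there: 4:T. ✓
4: successors {5}; ◇(q ∧ (p → q)) there: 5:F. ✗
5: no successors, so □◇(q ∧ (p → q)) holds vacuously. ✓
6: successors {7}; ◇(q ∧ (p → q)) there: 7:T. ✓
7: successors {8}; ◇(q ∧ (p → q)) there: 8:T. ✓
8: successors {2}; ◇(q ∧ (p → q)) there: 2:F. ✗
— 5 worlds.

5 and 5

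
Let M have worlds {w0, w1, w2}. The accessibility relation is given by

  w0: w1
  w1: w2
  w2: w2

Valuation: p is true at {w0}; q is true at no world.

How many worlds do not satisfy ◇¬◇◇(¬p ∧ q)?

w0: successors {w1}; ¬◇◇(¬p ∧ q) there: w1:T. ✓
w1: successors {w2}; ¬◇◇(¬p ∧ q) there: w2:T. ✓
w2: successors {w2}; ¬◇◇(¬p ∧ q) there: w2:T. ✓
Satisfying worlds: {w0, w1, w2}.
So ◇¬◇◇(¬p ∧ q) fails at the other 0 worlds.

0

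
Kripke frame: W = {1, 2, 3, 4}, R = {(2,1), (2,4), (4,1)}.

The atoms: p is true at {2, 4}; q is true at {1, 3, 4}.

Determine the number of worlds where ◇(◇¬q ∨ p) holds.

1

1: no successors, so ◇(◇¬q ∨ p) fails. ✗
2: successors {1, 4}; ◇¬q ∨ p there: 1:F, 4:T. ✓
3: no successors, so ◇(◇¬q ∨ p) fails. ✗
4: successors {1}; ◇¬q ∨ p there: 1:F. ✗
Satisfying worlds: {2}.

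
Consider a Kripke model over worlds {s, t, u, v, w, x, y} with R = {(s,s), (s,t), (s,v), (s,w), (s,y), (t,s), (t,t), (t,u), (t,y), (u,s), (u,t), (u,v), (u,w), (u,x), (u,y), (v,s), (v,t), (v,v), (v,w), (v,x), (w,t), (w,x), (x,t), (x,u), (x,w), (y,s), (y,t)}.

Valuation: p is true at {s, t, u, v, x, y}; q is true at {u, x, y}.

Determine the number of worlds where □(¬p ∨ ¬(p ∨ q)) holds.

s: successors {s, t, v, w, y}; ¬p ∨ ¬(p ∨ q) there: s:F, t:F, v:F, w:T, y:F. ✗
t: successors {s, t, u, y}; ¬p ∨ ¬(p ∨ q) there: s:F, t:F, u:F, y:F. ✗
u: successors {s, t, v, w, x, y}; ¬p ∨ ¬(p ∨ q) there: s:F, t:F, v:F, w:T, x:F, y:F. ✗
v: successors {s, t, v, w, x}; ¬p ∨ ¬(p ∨ q) there: s:F, t:F, v:F, w:T, x:F. ✗
w: successors {t, x}; ¬p ∨ ¬(p ∨ q) there: t:F, x:F. ✗
x: successors {t, u, w}; ¬p ∨ ¬(p ∨ q) there: t:F, u:F, w:T. ✗
y: successors {s, t}; ¬p ∨ ¬(p ∨ q) there: s:F, t:F. ✗
Satisfying worlds: ∅.

0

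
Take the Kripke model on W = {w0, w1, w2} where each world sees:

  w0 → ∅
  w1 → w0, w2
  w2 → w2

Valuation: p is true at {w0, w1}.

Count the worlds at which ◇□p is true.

1

w0: no successors, so ◇□p fails. ✗
w1: successors {w0, w2}; □p there: w0:T, w2:F. ✓
w2: successors {w2}; □p there: w2:F. ✗
Satisfying worlds: {w1}.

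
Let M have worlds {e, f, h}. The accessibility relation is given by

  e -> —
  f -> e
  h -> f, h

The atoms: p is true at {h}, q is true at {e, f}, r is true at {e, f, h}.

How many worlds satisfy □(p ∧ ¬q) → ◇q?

2

e: □(p ∧ ¬q) is T, ◇q is F. ✗
f: □(p ∧ ¬q) is F, ◇q is T. ✓
h: □(p ∧ ¬q) is F, ◇q is T. ✓
Satisfying worlds: {f, h}.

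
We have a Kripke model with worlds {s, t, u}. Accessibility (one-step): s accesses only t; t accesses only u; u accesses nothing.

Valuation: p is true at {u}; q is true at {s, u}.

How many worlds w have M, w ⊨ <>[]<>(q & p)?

s: successors {t}; []<>(q & p) there: t:F. ✗
t: successors {u}; []<>(q & p) there: u:T. ✓
u: no successors, so <>[]<>(q & p) fails. ✗
Satisfying worlds: {t}.

1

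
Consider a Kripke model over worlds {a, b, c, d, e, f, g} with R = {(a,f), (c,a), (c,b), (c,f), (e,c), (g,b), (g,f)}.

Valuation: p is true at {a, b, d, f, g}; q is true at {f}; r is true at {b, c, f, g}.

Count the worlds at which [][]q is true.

a: successors {f}; []q there: f:T. ✓
b: no successors, so [][]q holds vacuously. ✓
c: successors {a, b, f}; []q there: a:T, b:T, f:T. ✓
d: no successors, so [][]q holds vacuously. ✓
e: successors {c}; []q there: c:F. ✗
f: no successors, so [][]q holds vacuously. ✓
g: successors {b, f}; []q there: b:T, f:T. ✓
Satisfying worlds: {a, b, c, d, f, g}.

6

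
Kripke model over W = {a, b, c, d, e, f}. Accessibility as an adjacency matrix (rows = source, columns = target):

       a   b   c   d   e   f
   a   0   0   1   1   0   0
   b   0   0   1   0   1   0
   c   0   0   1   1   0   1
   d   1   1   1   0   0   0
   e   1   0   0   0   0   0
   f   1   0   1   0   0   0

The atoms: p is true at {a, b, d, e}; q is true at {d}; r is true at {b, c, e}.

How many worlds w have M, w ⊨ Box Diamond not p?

5

a: successors {c, d}; Diamond not p there: c:T, d:T. ✓
b: successors {c, e}; Diamond not p there: c:T, e:F. ✗
c: successors {c, d, f}; Diamond not p there: c:T, d:T, f:T. ✓
d: successors {a, b, c}; Diamond not p there: a:T, b:T, c:T. ✓
e: successors {a}; Diamond not p there: a:T. ✓
f: successors {a, c}; Diamond not p there: a:T, c:T. ✓
Satisfying worlds: {a, c, d, e, f}.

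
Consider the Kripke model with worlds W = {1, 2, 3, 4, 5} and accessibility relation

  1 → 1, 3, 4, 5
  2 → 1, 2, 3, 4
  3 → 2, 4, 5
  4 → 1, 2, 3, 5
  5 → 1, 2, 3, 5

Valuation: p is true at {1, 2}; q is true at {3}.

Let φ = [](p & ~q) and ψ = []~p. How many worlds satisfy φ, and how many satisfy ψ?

For [](p & ~q):
1: successors {1, 3, 4, 5}; p & ~q there: 1:T, 3:F, 4:F, 5:F. ✗
2: successors {1, 2, 3, 4}; p & ~q there: 1:T, 2:T, 3:F, 4:F. ✗
3: successors {2, 4, 5}; p & ~q there: 2:T, 4:F, 5:F. ✗
4: successors {1, 2, 3, 5}; p & ~q there: 1:T, 2:T, 3:F, 5:F. ✗
5: successors {1, 2, 3, 5}; p & ~q there: 1:T, 2:T, 3:F, 5:F. ✗
— 0 worlds.
For []~p:
1: successors {1, 3, 4, 5}; ~p there: 1:F, 3:T, 4:T, 5:T. ✗
2: successors {1, 2, 3, 4}; ~p there: 1:F, 2:F, 3:T, 4:T. ✗
3: successors {2, 4, 5}; ~p there: 2:F, 4:T, 5:T. ✗
4: successors {1, 2, 3, 5}; ~p there: 1:F, 2:F, 3:T, 5:T. ✗
5: successors {1, 2, 3, 5}; ~p there: 1:F, 2:F, 3:T, 5:T. ✗
— 0 worlds.

0 and 0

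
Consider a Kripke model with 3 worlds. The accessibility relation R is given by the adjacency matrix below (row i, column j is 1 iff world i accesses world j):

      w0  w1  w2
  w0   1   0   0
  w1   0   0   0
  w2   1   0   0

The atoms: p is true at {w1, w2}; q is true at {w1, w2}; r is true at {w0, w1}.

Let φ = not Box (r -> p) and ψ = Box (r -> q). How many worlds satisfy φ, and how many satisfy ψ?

2 and 1

For not Box (r -> p):
w0: Box (r -> p) is F. ✓
w1: Box (r -> p) is T. ✗
w2: Box (r -> p) is F. ✓
— 2 worlds.
For Box (r -> q):
w0: successors {w0}; r -> q there: w0:F. ✗
w1: no successors, so Box (r -> q) holds vacuously. ✓
w2: successors {w0}; r -> q there: w0:F. ✗
— 1 world.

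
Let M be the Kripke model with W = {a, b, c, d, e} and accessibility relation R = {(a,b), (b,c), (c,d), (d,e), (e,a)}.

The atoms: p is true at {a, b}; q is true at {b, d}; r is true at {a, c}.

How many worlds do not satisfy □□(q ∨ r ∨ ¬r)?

0

a: successors {b}; □(q ∨ r ∨ ¬r) there: b:T. ✓
b: successors {c}; □(q ∨ r ∨ ¬r) there: c:T. ✓
c: successors {d}; □(q ∨ r ∨ ¬r) there: d:T. ✓
d: successors {e}; □(q ∨ r ∨ ¬r) there: e:T. ✓
e: successors {a}; □(q ∨ r ∨ ¬r) there: a:T. ✓
Satisfying worlds: {a, b, c, d, e}.
So □□(q ∨ r ∨ ¬r) fails at the other 0 worlds.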